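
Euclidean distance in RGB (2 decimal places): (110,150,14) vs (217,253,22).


d = √[(R₁-R₂)² + (G₁-G₂)² + (B₁-B₂)²]
d = √[(110-217)² + (150-253)² + (14-22)²]
d = √[11449 + 10609 + 64]
d = √22122
d ≈ 148.73


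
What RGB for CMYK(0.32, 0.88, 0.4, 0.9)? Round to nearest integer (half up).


R = 255 × (1-C) × (1-K) = 255 × 0.68 × 0.10 = 17.34 → 17
G = 255 × (1-M) × (1-K) = 255 × 0.12 × 0.10 = 3.06 → 3
B = 255 × (1-Y) × (1-K) = 255 × 0.60 × 0.10 = 15.3 → 15
= RGB(17, 3, 15)


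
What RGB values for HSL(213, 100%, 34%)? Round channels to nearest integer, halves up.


H=213°, S=1.00, L=0.34
C = (1-|2L-1|)×S = (1-|-0.32|)×1.00 = 0.68
H' = H/60 = 213/60 ≈ 3.5500; X = C×(1-|H' mod 2 - 1|) = 0.306
m = L - C/2 = 0.34 - 0.34 = 0
Sector ⌊H'⌋ = 3 → (R',G',B') = (0.0, 0.306, 0.68)
RGB = ((R'+m)×255, (G'+m)×255, (B'+m)×255) = (0.0, 78.03, 173.4)
Round half up → RGB(0, 78, 173)


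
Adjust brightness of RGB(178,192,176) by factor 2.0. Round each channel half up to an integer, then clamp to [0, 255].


Multiply each channel by 2.0, round half up, clamp to [0, 255]
R: 178×2.0 = 356 → clamp → 255
G: 192×2.0 = 384 → clamp → 255
B: 176×2.0 = 352 → clamp → 255
= RGB(255, 255, 255)


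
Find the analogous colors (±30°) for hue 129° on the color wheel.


Base hue: 129°
Left analog: (129 - 30) mod 360 = 99°
Right analog: (129 + 30) mod 360 = 159°
Analogous hues = 99° and 159°


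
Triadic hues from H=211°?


Triadic: equally spaced at 120° intervals
H1 = 211°
H2 = (211 + 120) mod 360 = 331°
H3 = (211 + 240) mod 360 = 91°
Triadic = 211°, 331°, 91°


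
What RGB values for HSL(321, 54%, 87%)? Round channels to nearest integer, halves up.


H=321°, S=0.54, L=0.87
C = (1-|2L-1|)×S = (1-|0.74|)×0.54 = 0.1404
H' = H/60 = 321/60 ≈ 5.3500; X = C×(1-|H' mod 2 - 1|) = 0.09126
m = L - C/2 = 0.87 - 0.0702 = 0.7998
Sector ⌊H'⌋ = 5 → (R',G',B') = (0.1404, 0.0, 0.09126)
RGB = ((R'+m)×255, (G'+m)×255, (B'+m)×255) = (239.751, 203.949, 227.2203)
Round half up → RGB(240, 204, 227)


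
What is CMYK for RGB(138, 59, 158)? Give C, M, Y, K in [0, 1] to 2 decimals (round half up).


R'=138/255≈0.5412, G'=59/255≈0.2314, B'=158/255≈0.6196
K = 1 - max(R',G',B') = 1 - 158/255 = 97/255 = 0.38039… → 0.38
(1-R'-K)/(1-K) simplifies to (max-R)/max with max = 158:
C = (158-138)/158 = 20/158 = 0.12658… → 0.13
M = (158-59)/158 = 99/158 = 0.62658… → 0.63
Y = (158-158)/158 = 0/158 = 0 → 0.00
= CMYK(0.13, 0.63, 0.00, 0.38)


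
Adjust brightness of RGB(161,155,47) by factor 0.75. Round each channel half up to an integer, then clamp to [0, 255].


Multiply each channel by 0.75, round half up, clamp to [0, 255]
R: 161×0.75 = 120.75 → round → 121
G: 155×0.75 = 116.25 → round → 116
B: 47×0.75 = 35.25 → round → 35
= RGB(121, 116, 35)


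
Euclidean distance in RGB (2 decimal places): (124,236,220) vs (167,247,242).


d = √[(R₁-R₂)² + (G₁-G₂)² + (B₁-B₂)²]
d = √[(124-167)² + (236-247)² + (220-242)²]
d = √[1849 + 121 + 484]
d = √2454
d ≈ 49.54


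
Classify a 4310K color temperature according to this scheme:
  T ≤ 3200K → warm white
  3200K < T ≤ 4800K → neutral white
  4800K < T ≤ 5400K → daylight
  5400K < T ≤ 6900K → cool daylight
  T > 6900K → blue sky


Temperature: 4310K
3200K < 4310K ≤ 4800K → neutral white
Classification: neutral white


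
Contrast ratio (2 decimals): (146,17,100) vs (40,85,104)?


Linearize each sRGB channel c=v/255: c/12.92 if c ≤ 0.04045 else ((c+0.055)/1.055)^2.4
L = 0.2126×R_lin + 0.7152×G_lin + 0.0722×B_lin
Color 1 (146,17,100):
  R=146: 146/255≈0.5725 > 0.04045 → ((0.5725+0.055)/1.055)^2.4 ≈ 0.28744
  G=17: 17/255≈0.0667 > 0.04045 → ((0.0667+0.055)/1.055)^2.4 ≈ 0.00561
  B=100: 100/255≈0.3922 > 0.04045 → ((0.3922+0.055)/1.055)^2.4 ≈ 0.12744
  L1 = 0.2126×0.28744 + 0.7152×0.00561 + 0.0722×0.12744 ≈ 0.07432
Color 2 (40,85,104):
  R=40: 40/255≈0.1569 > 0.04045 → ((0.1569+0.055)/1.055)^2.4 ≈ 0.02122
  G=85: 85/255≈0.3333 > 0.04045 → ((0.3333+0.055)/1.055)^2.4 ≈ 0.09084
  B=104: 104/255≈0.4078 > 0.04045 → ((0.4078+0.055)/1.055)^2.4 ≈ 0.13843
  L2 = 0.2126×0.02122 + 0.7152×0.09084 + 0.0722×0.13843 ≈ 0.07948
Lighter = 0.07948, Darker = 0.07432
Ratio = (L_lighter + 0.05) / (L_darker + 0.05)
Ratio = (0.07948 + 0.05) / (0.07432 + 0.05) = 0.12948 / 0.12432 ≈ 1.0415
Ratio ≈ 1.04:1


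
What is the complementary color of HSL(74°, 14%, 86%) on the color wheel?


Complement = opposite side of color wheel = hue + 180°
H' = (74 + 180) mod 360 = 254°
S and L unchanged.
= HSL(254°, 14%, 86%)


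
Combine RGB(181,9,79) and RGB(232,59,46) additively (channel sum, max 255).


Additive: each channel = min(255, C₁+C₂)
R: 181+232 = 413 → 255
G: 9+59 = 68 → 68
B: 79+46 = 125 → 125
= RGB(255, 68, 125)


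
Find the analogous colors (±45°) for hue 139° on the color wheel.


Base hue: 139°
Left analog: (139 - 45) mod 360 = 94°
Right analog: (139 + 45) mod 360 = 184°
Analogous hues = 94° and 184°


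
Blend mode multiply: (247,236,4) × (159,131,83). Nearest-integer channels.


Multiply: C = A×B/255, rounded to nearest integer
R: 247×159/255 = 39273/255 ≈ 154.012 → 154
G: 236×131/255 = 30916/255 ≈ 121.239 → 121
B: 4×83/255 = 332/255 ≈ 1.302 → 1
= RGB(154, 121, 1)


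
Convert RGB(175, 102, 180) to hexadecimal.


R = 175 → AF (hex)
G = 102 → 66 (hex)
B = 180 → B4 (hex)
Hex = #AF66B4


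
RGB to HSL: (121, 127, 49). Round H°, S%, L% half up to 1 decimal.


Normalize: R'=121/255≈0.4745, G'=127/255≈0.4980, B'=49/255≈0.1922
Max=127/255, Min=49/255, Δ=Max-Min=78/255
L = (Max+Min)/2 = (127+49)/510 = 176/510 = 0.34509… → L = 34.5%
L ≤ 0.5 → S = Δ/(Max+Min) = 78/(127+49) = 78/176 = 0.44318… → S = 44.3%
(the 1/255 factors cancel in S and H, so raw channel differences can be used)
Max is G' → H = 60 × ((B-R)/Δ + 2) = 60 × ((49-121)/78 + 2)
  -72/78 + 2 = -0.9230… + 2 = 1.0769…
  H = 60 × 1.0769… = 64.615…° → H = 64.6°
= HSL(64.6°, 44.3%, 34.5%)


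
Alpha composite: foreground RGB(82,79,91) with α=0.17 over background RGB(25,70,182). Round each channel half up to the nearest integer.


C = α×F + (1-α)×B, with 1-α = 0.83
R: 0.17×82 + 0.83×25 = 13.94 + 20.75 = 34.69 → 35
G: 0.17×79 + 0.83×70 = 13.43 + 58.10 = 71.53 → 72
B: 0.17×91 + 0.83×182 = 15.47 + 151.06 = 166.53 → 167
= RGB(35, 72, 167)


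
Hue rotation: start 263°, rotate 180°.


New hue = (H + rotation) mod 360
New hue = (263 + 180) mod 360
= 443 mod 360
= 83°


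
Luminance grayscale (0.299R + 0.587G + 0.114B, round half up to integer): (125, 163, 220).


Gray = 0.299×R + 0.587×G + 0.114×B
Gray = 0.299×125 + 0.587×163 + 0.114×220
Gray = 37.375 + 95.681 + 25.080
Gray = 158.136 → round half up → 158
Gray = 158


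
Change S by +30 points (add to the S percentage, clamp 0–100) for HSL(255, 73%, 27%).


Original S = 73%
Adjustment = +30 percentage points
New S = 73 + (30) = 103
Clamp to [0, 100] → 100
= HSL(255°, 100%, 27%)


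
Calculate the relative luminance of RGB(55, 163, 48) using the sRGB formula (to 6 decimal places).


Linearize each channel (sRGB transfer function): c = v/255; c_lin = c/12.92 if c ≤ 0.04045, else ((c+0.055)/1.055)^2.4
  R: 55/255 ≈ 0.215686 > 0.04045 → ((0.215686+0.055)/1.055)^2.4 ≈ 0.038204
  G: 163/255 ≈ 0.639216 > 0.04045 → ((0.639216+0.055)/1.055)^2.4 ≈ 0.366253
  B: 48/255 ≈ 0.188235 > 0.04045 → ((0.188235+0.055)/1.055)^2.4 ≈ 0.029557
R_lin = 0.038204, G_lin = 0.366253, B_lin = 0.029557
L = 0.2126×R + 0.7152×G + 0.0722×B
L = 0.2126×0.038204 + 0.7152×0.366253 + 0.0722×0.029557
L ≈ 0.272200


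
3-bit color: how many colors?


Colors = 2^bits = 2^3
= 8 colors


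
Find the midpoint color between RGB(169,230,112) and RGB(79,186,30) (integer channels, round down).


Midpoint: each channel = ⌊(C₁+C₂)/2⌋
R: ⌊(169+79)/2⌋ = 124
G: ⌊(230+186)/2⌋ = 208
B: ⌊(112+30)/2⌋ = 71
= RGB(124, 208, 71)


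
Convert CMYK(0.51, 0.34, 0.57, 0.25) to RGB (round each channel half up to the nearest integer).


R = 255 × (1-C) × (1-K) = 255 × 0.49 × 0.75 = 93.7125 → 94
G = 255 × (1-M) × (1-K) = 255 × 0.66 × 0.75 = 126.225 → 126
B = 255 × (1-Y) × (1-K) = 255 × 0.43 × 0.75 = 82.2375 → 82
= RGB(94, 126, 82)


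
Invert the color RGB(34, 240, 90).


Invert: (255-R, 255-G, 255-B)
R: 255-34 = 221
G: 255-240 = 15
B: 255-90 = 165
= RGB(221, 15, 165)


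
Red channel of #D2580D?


Color: #D2580D
R = D2 = 210
G = 58 = 88
B = 0D = 13
Red = 210


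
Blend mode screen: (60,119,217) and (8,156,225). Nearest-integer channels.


Screen: C = 255 - (255-A)×(255-B)/255, rounded to nearest integer
R: 255 - (255-60)×(255-8)/255 = 255 - 48165/255 ≈ 255 - 188.882 = 66.118 → 66
G: 255 - (255-119)×(255-156)/255 = 255 - 13464/255 ≈ 255 - 52.800 = 202.200 → 202
B: 255 - (255-217)×(255-225)/255 = 255 - 1140/255 ≈ 255 - 4.471 = 250.529 → 251
= RGB(66, 202, 251)


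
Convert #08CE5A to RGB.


08 → 8 (R)
CE → 206 (G)
5A → 90 (B)
= RGB(8, 206, 90)


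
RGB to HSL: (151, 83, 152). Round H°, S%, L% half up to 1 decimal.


Normalize: R'=151/255≈0.5922, G'=83/255≈0.3255, B'=152/255≈0.5961
Max=152/255, Min=83/255, Δ=Max-Min=69/255
L = (Max+Min)/2 = (152+83)/510 = 235/510 = 0.46078… → L = 46.1%
L ≤ 0.5 → S = Δ/(Max+Min) = 69/(152+83) = 69/235 = 0.29361… → S = 29.4%
(the 1/255 factors cancel in S and H, so raw channel differences can be used)
Max is B' → H = 60 × ((R-G)/Δ + 4) = 60 × ((151-83)/69 + 4)
  68/69 + 4 = 0.9855… + 4 = 4.9855…
  H = 60 × 4.9855… = 299.130…° → H = 299.1°
= HSL(299.1°, 29.4%, 46.1%)


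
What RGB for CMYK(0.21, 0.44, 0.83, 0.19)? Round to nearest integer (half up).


R = 255 × (1-C) × (1-K) = 255 × 0.79 × 0.81 = 163.1745 → 163
G = 255 × (1-M) × (1-K) = 255 × 0.56 × 0.81 = 115.668 → 116
B = 255 × (1-Y) × (1-K) = 255 × 0.17 × 0.81 = 35.1135 → 35
= RGB(163, 116, 35)


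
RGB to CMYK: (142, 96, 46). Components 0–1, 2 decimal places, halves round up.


R'=142/255≈0.5569, G'=96/255≈0.3765, B'=46/255≈0.1804
K = 1 - max(R',G',B') = 1 - 142/255 = 113/255 = 0.44313… → 0.44
(1-R'-K)/(1-K) simplifies to (max-R)/max with max = 142:
C = (142-142)/142 = 0/142 = 0 → 0.00
M = (142-96)/142 = 46/142 = 0.32394… → 0.32
Y = (142-46)/142 = 96/142 = 0.67605… → 0.68
= CMYK(0.00, 0.32, 0.68, 0.44)


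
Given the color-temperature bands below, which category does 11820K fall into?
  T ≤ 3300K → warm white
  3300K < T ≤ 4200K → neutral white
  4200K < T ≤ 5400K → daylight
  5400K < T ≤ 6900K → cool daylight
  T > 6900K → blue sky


Temperature: 11820K
11820K > 6900K → blue sky
Classification: blue sky


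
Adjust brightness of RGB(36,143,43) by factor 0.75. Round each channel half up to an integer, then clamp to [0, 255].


Multiply each channel by 0.75, round half up, clamp to [0, 255]
R: 36×0.75 = 27
G: 143×0.75 = 107.25 → round → 107
B: 43×0.75 = 32.25 → round → 32
= RGB(27, 107, 32)


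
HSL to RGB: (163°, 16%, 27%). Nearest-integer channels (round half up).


H=163°, S=0.16, L=0.27
C = (1-|2L-1|)×S = (1-|-0.46|)×0.16 = 0.0864
H' = H/60 = 163/60 ≈ 2.7167; X = C×(1-|H' mod 2 - 1|) = 0.06192
m = L - C/2 = 0.27 - 0.0432 = 0.2268
Sector ⌊H'⌋ = 2 → (R',G',B') = (0.0, 0.0864, 0.06192)
RGB = ((R'+m)×255, (G'+m)×255, (B'+m)×255) = (57.834, 79.866, 73.6236)
Round half up → RGB(58, 80, 74)


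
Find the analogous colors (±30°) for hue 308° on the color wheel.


Base hue: 308°
Left analog: (308 - 30) mod 360 = 278°
Right analog: (308 + 30) mod 360 = 338°
Analogous hues = 278° and 338°


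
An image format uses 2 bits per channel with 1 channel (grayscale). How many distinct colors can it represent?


Total bits = 2 bits/channel × 1 channels = 2 bits
Distinct colors = 2^2
= 4 colors


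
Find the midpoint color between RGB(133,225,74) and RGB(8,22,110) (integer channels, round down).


Midpoint: each channel = ⌊(C₁+C₂)/2⌋
R: ⌊(133+8)/2⌋ = 70
G: ⌊(225+22)/2⌋ = 123
B: ⌊(74+110)/2⌋ = 92
= RGB(70, 123, 92)


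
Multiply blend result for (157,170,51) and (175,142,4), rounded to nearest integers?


Multiply: C = A×B/255, rounded to nearest integer
R: 157×175/255 = 27475/255 ≈ 107.745 → 108
G: 170×142/255 = 24140/255 ≈ 94.667 → 95
B: 51×4/255 = 204/255 ≈ 0.800 → 1
= RGB(108, 95, 1)


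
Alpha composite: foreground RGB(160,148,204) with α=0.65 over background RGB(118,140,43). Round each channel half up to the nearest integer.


C = α×F + (1-α)×B, with 1-α = 0.35
R: 0.65×160 + 0.35×118 = 104.00 + 41.30 = 145.30 → 145
G: 0.65×148 + 0.35×140 = 96.20 + 49.00 = 145.20 → 145
B: 0.65×204 + 0.35×43 = 132.60 + 15.05 = 147.65 → 148
= RGB(145, 145, 148)


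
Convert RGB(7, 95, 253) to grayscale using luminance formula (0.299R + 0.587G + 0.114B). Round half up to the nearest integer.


Gray = 0.299×R + 0.587×G + 0.114×B
Gray = 0.299×7 + 0.587×95 + 0.114×253
Gray = 2.093 + 55.765 + 28.842
Gray = 86.700 → round half up → 87
Gray = 87


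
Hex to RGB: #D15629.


D1 → 209 (R)
56 → 86 (G)
29 → 41 (B)
= RGB(209, 86, 41)


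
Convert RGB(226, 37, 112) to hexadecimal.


R = 226 → E2 (hex)
G = 37 → 25 (hex)
B = 112 → 70 (hex)
Hex = #E22570


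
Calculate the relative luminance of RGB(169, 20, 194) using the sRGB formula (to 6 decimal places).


Linearize each channel (sRGB transfer function): c = v/255; c_lin = c/12.92 if c ≤ 0.04045, else ((c+0.055)/1.055)^2.4
  R: 169/255 ≈ 0.662745 > 0.04045 → ((0.662745+0.055)/1.055)^2.4 ≈ 0.396755
  G: 20/255 ≈ 0.078431 > 0.04045 → ((0.078431+0.055)/1.055)^2.4 ≈ 0.006995
  B: 194/255 ≈ 0.760784 > 0.04045 → ((0.760784+0.055)/1.055)^2.4 ≈ 0.539479
R_lin = 0.396755, G_lin = 0.006995, B_lin = 0.539479
L = 0.2126×R + 0.7152×G + 0.0722×B
L = 0.2126×0.396755 + 0.7152×0.006995 + 0.0722×0.539479
L ≈ 0.128304


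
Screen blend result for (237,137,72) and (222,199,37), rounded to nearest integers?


Screen: C = 255 - (255-A)×(255-B)/255, rounded to nearest integer
R: 255 - (255-237)×(255-222)/255 = 255 - 594/255 ≈ 255 - 2.329 = 252.671 → 253
G: 255 - (255-137)×(255-199)/255 = 255 - 6608/255 ≈ 255 - 25.914 = 229.086 → 229
B: 255 - (255-72)×(255-37)/255 = 255 - 39894/255 ≈ 255 - 156.447 = 98.553 → 99
= RGB(253, 229, 99)


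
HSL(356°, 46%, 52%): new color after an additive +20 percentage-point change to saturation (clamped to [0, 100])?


Original S = 46%
Adjustment = +20 percentage points
New S = 46 + (20) = 66
Clamp to [0, 100] → 66
= HSL(356°, 66%, 52%)


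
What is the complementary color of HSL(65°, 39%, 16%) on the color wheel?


Complement = opposite side of color wheel = hue + 180°
H' = (65 + 180) mod 360 = 245°
S and L unchanged.
= HSL(245°, 39%, 16%)


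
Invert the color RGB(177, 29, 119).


Invert: (255-R, 255-G, 255-B)
R: 255-177 = 78
G: 255-29 = 226
B: 255-119 = 136
= RGB(78, 226, 136)


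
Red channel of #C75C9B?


Color: #C75C9B
R = C7 = 199
G = 5C = 92
B = 9B = 155
Red = 199


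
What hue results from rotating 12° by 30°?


New hue = (H + rotation) mod 360
New hue = (12 + 30) mod 360
= 42 mod 360
= 42°


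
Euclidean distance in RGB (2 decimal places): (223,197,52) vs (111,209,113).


d = √[(R₁-R₂)² + (G₁-G₂)² + (B₁-B₂)²]
d = √[(223-111)² + (197-209)² + (52-113)²]
d = √[12544 + 144 + 3721]
d = √16409
d ≈ 128.10


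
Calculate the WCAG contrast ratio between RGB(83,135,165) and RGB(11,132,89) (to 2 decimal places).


Linearize each sRGB channel c=v/255: c/12.92 if c ≤ 0.04045 else ((c+0.055)/1.055)^2.4
L = 0.2126×R_lin + 0.7152×G_lin + 0.0722×B_lin
Color 1 (83,135,165):
  R=83: 83/255≈0.3255 > 0.04045 → ((0.3255+0.055)/1.055)^2.4 ≈ 0.08650
  G=135: 135/255≈0.5294 > 0.04045 → ((0.5294+0.055)/1.055)^2.4 ≈ 0.24228
  B=165: 165/255≈0.6471 > 0.04045 → ((0.6471+0.055)/1.055)^2.4 ≈ 0.37626
  L1 = 0.2126×0.08650 + 0.7152×0.24228 + 0.0722×0.37626 ≈ 0.21884
Color 2 (11,132,89):
  R=11: 11/255≈0.0431 > 0.04045 → ((0.0431+0.055)/1.055)^2.4 ≈ 0.00335
  G=132: 132/255≈0.5176 > 0.04045 → ((0.5176+0.055)/1.055)^2.4 ≈ 0.23074
  B=89: 89/255≈0.3490 > 0.04045 → ((0.3490+0.055)/1.055)^2.4 ≈ 0.09990
  L2 = 0.2126×0.00335 + 0.7152×0.23074 + 0.0722×0.09990 ≈ 0.17295
Lighter = 0.21884, Darker = 0.17295
Ratio = (L_lighter + 0.05) / (L_darker + 0.05)
Ratio = (0.21884 + 0.05) / (0.17295 + 0.05) = 0.26884 / 0.22295 ≈ 1.2058
Ratio ≈ 1.21:1


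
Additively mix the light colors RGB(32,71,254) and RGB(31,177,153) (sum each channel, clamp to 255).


Additive: each channel = min(255, C₁+C₂)
R: 32+31 = 63 → 63
G: 71+177 = 248 → 248
B: 254+153 = 407 → 255
= RGB(63, 248, 255)


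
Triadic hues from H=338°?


Triadic: equally spaced at 120° intervals
H1 = 338°
H2 = (338 + 120) mod 360 = 98°
H3 = (338 + 240) mod 360 = 218°
Triadic = 338°, 98°, 218°


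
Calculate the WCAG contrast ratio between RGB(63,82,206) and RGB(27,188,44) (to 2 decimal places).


Linearize each sRGB channel c=v/255: c/12.92 if c ≤ 0.04045 else ((c+0.055)/1.055)^2.4
L = 0.2126×R_lin + 0.7152×G_lin + 0.0722×B_lin
Color 1 (63,82,206):
  R=63: 63/255≈0.2471 > 0.04045 → ((0.2471+0.055)/1.055)^2.4 ≈ 0.04971
  G=82: 82/255≈0.3216 > 0.04045 → ((0.3216+0.055)/1.055)^2.4 ≈ 0.08438
  B=206: 206/255≈0.8078 > 0.04045 → ((0.8078+0.055)/1.055)^2.4 ≈ 0.61721
  L1 = 0.2126×0.04971 + 0.7152×0.08438 + 0.0722×0.61721 ≈ 0.11548
Color 2 (27,188,44):
  R=27: 27/255≈0.1059 > 0.04045 → ((0.1059+0.055)/1.055)^2.4 ≈ 0.01096
  G=188: 188/255≈0.7373 > 0.04045 → ((0.7373+0.055)/1.055)^2.4 ≈ 0.50289
  B=44: 44/255≈0.1725 > 0.04045 → ((0.1725+0.055)/1.055)^2.4 ≈ 0.02519
  L2 = 0.2126×0.01096 + 0.7152×0.50289 + 0.0722×0.02519 ≈ 0.36381
Lighter = 0.36381, Darker = 0.11548
Ratio = (L_lighter + 0.05) / (L_darker + 0.05)
Ratio = (0.36381 + 0.05) / (0.11548 + 0.05) = 0.41381 / 0.16548 ≈ 2.5007
Ratio ≈ 2.50:1


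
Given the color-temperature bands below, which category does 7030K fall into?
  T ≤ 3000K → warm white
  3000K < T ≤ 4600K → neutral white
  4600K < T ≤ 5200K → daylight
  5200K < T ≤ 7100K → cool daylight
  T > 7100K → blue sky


Temperature: 7030K
5200K < 7030K ≤ 7100K → cool daylight
Classification: cool daylight


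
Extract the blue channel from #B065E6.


Color: #B065E6
R = B0 = 176
G = 65 = 101
B = E6 = 230
Blue = 230


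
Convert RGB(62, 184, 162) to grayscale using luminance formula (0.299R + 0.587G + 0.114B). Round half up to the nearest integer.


Gray = 0.299×R + 0.587×G + 0.114×B
Gray = 0.299×62 + 0.587×184 + 0.114×162
Gray = 18.538 + 108.008 + 18.468
Gray = 145.014 → round half up → 145
Gray = 145


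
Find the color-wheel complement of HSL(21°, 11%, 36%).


Complement = opposite side of color wheel = hue + 180°
H' = (21 + 180) mod 360 = 201°
S and L unchanged.
= HSL(201°, 11%, 36%)


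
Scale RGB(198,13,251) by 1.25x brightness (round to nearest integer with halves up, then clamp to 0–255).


Multiply each channel by 1.25, round half up, clamp to [0, 255]
R: 198×1.25 = 247.5 → round → 248
G: 13×1.25 = 16.25 → round → 16
B: 251×1.25 = 313.75 → round → 314 → clamp → 255
= RGB(248, 16, 255)


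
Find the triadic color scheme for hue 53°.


Triadic: equally spaced at 120° intervals
H1 = 53°
H2 = (53 + 120) mod 360 = 173°
H3 = (53 + 240) mod 360 = 293°
Triadic = 53°, 173°, 293°


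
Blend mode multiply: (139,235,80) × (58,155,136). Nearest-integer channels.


Multiply: C = A×B/255, rounded to nearest integer
R: 139×58/255 = 8062/255 ≈ 31.616 → 32
G: 235×155/255 = 36425/255 ≈ 142.843 → 143
B: 80×136/255 = 10880/255 ≈ 42.667 → 43
= RGB(32, 143, 43)


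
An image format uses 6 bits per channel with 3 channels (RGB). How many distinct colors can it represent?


Total bits = 6 bits/channel × 3 channels = 18 bits
Distinct colors = 2^18
= 262,144 colors


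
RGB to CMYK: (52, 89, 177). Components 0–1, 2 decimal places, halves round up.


R'=52/255≈0.2039, G'=89/255≈0.3490, B'=177/255≈0.6941
K = 1 - max(R',G',B') = 1 - 177/255 = 78/255 = 0.30588… → 0.31
(1-R'-K)/(1-K) simplifies to (max-R)/max with max = 177:
C = (177-52)/177 = 125/177 = 0.70621… → 0.71
M = (177-89)/177 = 88/177 = 0.49717… → 0.50
Y = (177-177)/177 = 0/177 = 0 → 0.00
= CMYK(0.71, 0.50, 0.00, 0.31)


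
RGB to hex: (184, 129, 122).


R = 184 → B8 (hex)
G = 129 → 81 (hex)
B = 122 → 7A (hex)
Hex = #B8817A


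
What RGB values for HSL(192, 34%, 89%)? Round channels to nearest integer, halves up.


H=192°, S=0.34, L=0.89
C = (1-|2L-1|)×S = (1-|0.78|)×0.34 = 0.0748
H' = H/60 = 192/60 ≈ 3.2000; X = C×(1-|H' mod 2 - 1|) = 0.05984
m = L - C/2 = 0.89 - 0.0374 = 0.8526
Sector ⌊H'⌋ = 3 → (R',G',B') = (0.0, 0.05984, 0.0748)
RGB = ((R'+m)×255, (G'+m)×255, (B'+m)×255) = (217.413, 232.6722, 236.487)
Round half up → RGB(217, 233, 236)


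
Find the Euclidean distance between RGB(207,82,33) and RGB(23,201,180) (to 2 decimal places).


d = √[(R₁-R₂)² + (G₁-G₂)² + (B₁-B₂)²]
d = √[(207-23)² + (82-201)² + (33-180)²]
d = √[33856 + 14161 + 21609]
d = √69626
d ≈ 263.87


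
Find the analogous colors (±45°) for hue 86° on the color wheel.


Base hue: 86°
Left analog: (86 - 45) mod 360 = 41°
Right analog: (86 + 45) mod 360 = 131°
Analogous hues = 41° and 131°


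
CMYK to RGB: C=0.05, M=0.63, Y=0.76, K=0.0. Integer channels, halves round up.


R = 255 × (1-C) × (1-K) = 255 × 0.95 × 1.00 = 242.25 → 242
G = 255 × (1-M) × (1-K) = 255 × 0.37 × 1.00 = 94.35 → 94
B = 255 × (1-Y) × (1-K) = 255 × 0.24 × 1.00 = 61.2 → 61
= RGB(242, 94, 61)


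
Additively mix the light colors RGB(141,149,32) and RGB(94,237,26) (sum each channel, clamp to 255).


Additive: each channel = min(255, C₁+C₂)
R: 141+94 = 235 → 235
G: 149+237 = 386 → 255
B: 32+26 = 58 → 58
= RGB(235, 255, 58)


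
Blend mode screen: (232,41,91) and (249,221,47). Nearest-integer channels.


Screen: C = 255 - (255-A)×(255-B)/255, rounded to nearest integer
R: 255 - (255-232)×(255-249)/255 = 255 - 138/255 ≈ 255 - 0.541 = 254.459 → 254
G: 255 - (255-41)×(255-221)/255 = 255 - 7276/255 ≈ 255 - 28.533 = 226.467 → 226
B: 255 - (255-91)×(255-47)/255 = 255 - 34112/255 ≈ 255 - 133.773 = 121.227 → 121
= RGB(254, 226, 121)


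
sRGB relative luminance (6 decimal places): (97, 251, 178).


Linearize each channel (sRGB transfer function): c = v/255; c_lin = c/12.92 if c ≤ 0.04045, else ((c+0.055)/1.055)^2.4
  R: 97/255 ≈ 0.380392 > 0.04045 → ((0.380392+0.055)/1.055)^2.4 ≈ 0.119538
  G: 251/255 ≈ 0.984314 > 0.04045 → ((0.984314+0.055)/1.055)^2.4 ≈ 0.964686
  B: 178/255 ≈ 0.698039 > 0.04045 → ((0.698039+0.055)/1.055)^2.4 ≈ 0.445201
R_lin = 0.119538, G_lin = 0.964686, B_lin = 0.445201
L = 0.2126×R + 0.7152×G + 0.0722×B
L = 0.2126×0.119538 + 0.7152×0.964686 + 0.0722×0.445201
L ≈ 0.747501


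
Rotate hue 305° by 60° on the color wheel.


New hue = (H + rotation) mod 360
New hue = (305 + 60) mod 360
= 365 mod 360
= 5°


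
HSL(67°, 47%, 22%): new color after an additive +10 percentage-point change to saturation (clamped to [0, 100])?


Original S = 47%
Adjustment = +10 percentage points
New S = 47 + (10) = 57
Clamp to [0, 100] → 57
= HSL(67°, 57%, 22%)


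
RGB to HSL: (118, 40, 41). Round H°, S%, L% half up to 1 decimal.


Normalize: R'=118/255≈0.4627, G'=40/255≈0.1569, B'=41/255≈0.1608
Max=118/255, Min=40/255, Δ=Max-Min=78/255
L = (Max+Min)/2 = (118+40)/510 = 158/510 = 0.30980… → L = 31.0%
L ≤ 0.5 → S = Δ/(Max+Min) = 78/(118+40) = 78/158 = 0.49367… → S = 49.4%
(the 1/255 factors cancel in S and H, so raw channel differences can be used)
Max is R' → H = 60 × (((G-B)/Δ) mod 6) = 60 × (((40-41)/78) mod 6)
  (-1)/78 = -0.0128…; negative, so add 6 → 5.9871…
  H = 60 × 5.9871… = 359.230…° → H = 359.2°
= HSL(359.2°, 49.4%, 31.0%)


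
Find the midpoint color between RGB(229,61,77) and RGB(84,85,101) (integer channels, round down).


Midpoint: each channel = ⌊(C₁+C₂)/2⌋
R: ⌊(229+84)/2⌋ = 156
G: ⌊(61+85)/2⌋ = 73
B: ⌊(77+101)/2⌋ = 89
= RGB(156, 73, 89)


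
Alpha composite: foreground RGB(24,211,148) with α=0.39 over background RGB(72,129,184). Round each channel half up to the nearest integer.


C = α×F + (1-α)×B, with 1-α = 0.61
R: 0.39×24 + 0.61×72 = 9.36 + 43.92 = 53.28 → 53
G: 0.39×211 + 0.61×129 = 82.29 + 78.69 = 160.98 → 161
B: 0.39×148 + 0.61×184 = 57.72 + 112.24 = 169.96 → 170
= RGB(53, 161, 170)


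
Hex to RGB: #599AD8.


59 → 89 (R)
9A → 154 (G)
D8 → 216 (B)
= RGB(89, 154, 216)


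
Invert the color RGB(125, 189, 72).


Invert: (255-R, 255-G, 255-B)
R: 255-125 = 130
G: 255-189 = 66
B: 255-72 = 183
= RGB(130, 66, 183)


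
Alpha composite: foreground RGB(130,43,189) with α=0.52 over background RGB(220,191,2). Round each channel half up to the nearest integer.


C = α×F + (1-α)×B, with 1-α = 0.48
R: 0.52×130 + 0.48×220 = 67.60 + 105.60 = 173.20 → 173
G: 0.52×43 + 0.48×191 = 22.36 + 91.68 = 114.04 → 114
B: 0.52×189 + 0.48×2 = 98.28 + 0.96 = 99.24 → 99
= RGB(173, 114, 99)


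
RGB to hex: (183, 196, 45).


R = 183 → B7 (hex)
G = 196 → C4 (hex)
B = 45 → 2D (hex)
Hex = #B7C42D


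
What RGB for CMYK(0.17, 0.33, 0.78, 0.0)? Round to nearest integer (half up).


R = 255 × (1-C) × (1-K) = 255 × 0.83 × 1.00 = 211.65 → 212
G = 255 × (1-M) × (1-K) = 255 × 0.67 × 1.00 = 170.85 → 171
B = 255 × (1-Y) × (1-K) = 255 × 0.22 × 1.00 = 56.1 → 56
= RGB(212, 171, 56)


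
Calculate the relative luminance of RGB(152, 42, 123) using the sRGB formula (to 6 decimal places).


Linearize each channel (sRGB transfer function): c = v/255; c_lin = c/12.92 if c ≤ 0.04045, else ((c+0.055)/1.055)^2.4
  R: 152/255 ≈ 0.596078 > 0.04045 → ((0.596078+0.055)/1.055)^2.4 ≈ 0.313989
  G: 42/255 ≈ 0.164706 > 0.04045 → ((0.164706+0.055)/1.055)^2.4 ≈ 0.023153
  B: 123/255 ≈ 0.482353 > 0.04045 → ((0.482353+0.055)/1.055)^2.4 ≈ 0.198069
R_lin = 0.313989, G_lin = 0.023153, B_lin = 0.198069
L = 0.2126×R + 0.7152×G + 0.0722×B
L = 0.2126×0.313989 + 0.7152×0.023153 + 0.0722×0.198069
L ≈ 0.097614


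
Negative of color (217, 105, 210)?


Invert: (255-R, 255-G, 255-B)
R: 255-217 = 38
G: 255-105 = 150
B: 255-210 = 45
= RGB(38, 150, 45)


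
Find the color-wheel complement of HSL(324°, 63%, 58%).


Complement = opposite side of color wheel = hue + 180°
H' = (324 + 180) mod 360 = 144°
S and L unchanged.
= HSL(144°, 63%, 58%)


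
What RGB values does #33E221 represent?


33 → 51 (R)
E2 → 226 (G)
21 → 33 (B)
= RGB(51, 226, 33)


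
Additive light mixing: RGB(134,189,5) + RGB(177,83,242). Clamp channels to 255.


Additive: each channel = min(255, C₁+C₂)
R: 134+177 = 311 → 255
G: 189+83 = 272 → 255
B: 5+242 = 247 → 247
= RGB(255, 255, 247)


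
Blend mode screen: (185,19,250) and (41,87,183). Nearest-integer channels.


Screen: C = 255 - (255-A)×(255-B)/255, rounded to nearest integer
R: 255 - (255-185)×(255-41)/255 = 255 - 14980/255 ≈ 255 - 58.745 = 196.255 → 196
G: 255 - (255-19)×(255-87)/255 = 255 - 39648/255 ≈ 255 - 155.482 = 99.518 → 100
B: 255 - (255-250)×(255-183)/255 = 255 - 360/255 ≈ 255 - 1.412 = 253.588 → 254
= RGB(196, 100, 254)


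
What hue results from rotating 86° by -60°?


New hue = (H + rotation) mod 360
New hue = (86 -60) mod 360
= 26 mod 360
= 26°


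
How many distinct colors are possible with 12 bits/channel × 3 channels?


Total bits = 12 bits/channel × 3 channels = 36 bits
Distinct colors = 2^36
= 68,719,476,736 colors


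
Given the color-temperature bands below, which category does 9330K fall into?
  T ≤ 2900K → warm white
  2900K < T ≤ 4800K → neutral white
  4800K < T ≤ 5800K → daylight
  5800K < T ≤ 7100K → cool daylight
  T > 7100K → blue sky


Temperature: 9330K
9330K > 7100K → blue sky
Classification: blue sky


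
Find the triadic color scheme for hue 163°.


Triadic: equally spaced at 120° intervals
H1 = 163°
H2 = (163 + 120) mod 360 = 283°
H3 = (163 + 240) mod 360 = 43°
Triadic = 163°, 283°, 43°


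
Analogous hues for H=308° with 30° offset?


Base hue: 308°
Left analog: (308 - 30) mod 360 = 278°
Right analog: (308 + 30) mod 360 = 338°
Analogous hues = 278° and 338°


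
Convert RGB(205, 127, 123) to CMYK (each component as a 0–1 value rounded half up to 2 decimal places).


R'=205/255≈0.8039, G'=127/255≈0.4980, B'=123/255≈0.4824
K = 1 - max(R',G',B') = 1 - 205/255 = 50/255 = 0.19607… → 0.20
(1-R'-K)/(1-K) simplifies to (max-R)/max with max = 205:
C = (205-205)/205 = 0/205 = 0 → 0.00
M = (205-127)/205 = 78/205 = 0.38048… → 0.38
Y = (205-123)/205 = 82/205 = 0.4 → 0.40
= CMYK(0.00, 0.38, 0.40, 0.20)


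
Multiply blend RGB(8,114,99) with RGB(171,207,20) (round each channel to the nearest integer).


Multiply: C = A×B/255, rounded to nearest integer
R: 8×171/255 = 1368/255 ≈ 5.365 → 5
G: 114×207/255 = 23598/255 ≈ 92.541 → 93
B: 99×20/255 = 1980/255 ≈ 7.765 → 8
= RGB(5, 93, 8)


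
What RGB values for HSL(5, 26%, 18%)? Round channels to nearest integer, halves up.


H=5°, S=0.26, L=0.18
C = (1-|2L-1|)×S = (1-|-0.64|)×0.26 = 0.0936
H' = H/60 = 5/60 ≈ 0.0833; X = C×(1-|H' mod 2 - 1|) = 0.0078
m = L - C/2 = 0.18 - 0.0468 = 0.1332
Sector ⌊H'⌋ = 0 → (R',G',B') = (0.0936, 0.0078, 0.0)
RGB = ((R'+m)×255, (G'+m)×255, (B'+m)×255) = (57.834, 35.955, 33.966)
Round half up → RGB(58, 36, 34)


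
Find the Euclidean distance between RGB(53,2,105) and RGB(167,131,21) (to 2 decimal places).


d = √[(R₁-R₂)² + (G₁-G₂)² + (B₁-B₂)²]
d = √[(53-167)² + (2-131)² + (105-21)²]
d = √[12996 + 16641 + 7056]
d = √36693
d ≈ 191.55


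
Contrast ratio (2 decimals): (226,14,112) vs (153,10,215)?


Linearize each sRGB channel c=v/255: c/12.92 if c ≤ 0.04045 else ((c+0.055)/1.055)^2.4
L = 0.2126×R_lin + 0.7152×G_lin + 0.0722×B_lin
Color 1 (226,14,112):
  R=226: 226/255≈0.8863 > 0.04045 → ((0.8863+0.055)/1.055)^2.4 ≈ 0.76052
  G=14: 14/255≈0.0549 > 0.04045 → ((0.0549+0.055)/1.055)^2.4 ≈ 0.00439
  B=112: 112/255≈0.4392 > 0.04045 → ((0.4392+0.055)/1.055)^2.4 ≈ 0.16203
  L1 = 0.2126×0.76052 + 0.7152×0.00439 + 0.0722×0.16203 ≈ 0.17653
Color 2 (153,10,215):
  R=153: 153/255≈0.6000 > 0.04045 → ((0.6000+0.055)/1.055)^2.4 ≈ 0.31855
  G=10: 10/255≈0.0392 ≤ 0.04045 → 0.0392/12.92 ≈ 0.00304
  B=215: 215/255≈0.8431 > 0.04045 → ((0.8431+0.055)/1.055)^2.4 ≈ 0.67954
  L2 = 0.2126×0.31855 + 0.7152×0.00304 + 0.0722×0.67954 ≈ 0.11896
Lighter = 0.17653, Darker = 0.11896
Ratio = (L_lighter + 0.05) / (L_darker + 0.05)
Ratio = (0.17653 + 0.05) / (0.11896 + 0.05) = 0.22653 / 0.16896 ≈ 1.3407
Ratio ≈ 1.34:1


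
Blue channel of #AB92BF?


Color: #AB92BF
R = AB = 171
G = 92 = 146
B = BF = 191
Blue = 191


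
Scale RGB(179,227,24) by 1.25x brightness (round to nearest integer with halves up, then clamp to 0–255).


Multiply each channel by 1.25, round half up, clamp to [0, 255]
R: 179×1.25 = 223.75 → round → 224
G: 227×1.25 = 283.75 → round → 284 → clamp → 255
B: 24×1.25 = 30
= RGB(224, 255, 30)


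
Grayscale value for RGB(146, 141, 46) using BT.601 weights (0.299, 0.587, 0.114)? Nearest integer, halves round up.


Gray = 0.299×R + 0.587×G + 0.114×B
Gray = 0.299×146 + 0.587×141 + 0.114×46
Gray = 43.654 + 82.767 + 5.244
Gray = 131.665 → round half up → 132
Gray = 132


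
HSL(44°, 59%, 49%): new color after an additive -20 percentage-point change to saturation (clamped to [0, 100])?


Original S = 59%
Adjustment = -20 percentage points
New S = 59 + (-20) = 39
Clamp to [0, 100] → 39
= HSL(44°, 39%, 49%)


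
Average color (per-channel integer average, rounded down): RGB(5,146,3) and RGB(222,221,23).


Midpoint: each channel = ⌊(C₁+C₂)/2⌋
R: ⌊(5+222)/2⌋ = 113
G: ⌊(146+221)/2⌋ = 183
B: ⌊(3+23)/2⌋ = 13
= RGB(113, 183, 13)


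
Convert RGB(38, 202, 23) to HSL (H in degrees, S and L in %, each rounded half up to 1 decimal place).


Normalize: R'=38/255≈0.1490, G'=202/255≈0.7922, B'=23/255≈0.0902
Max=202/255, Min=23/255, Δ=Max-Min=179/255
L = (Max+Min)/2 = (202+23)/510 = 225/510 = 0.44117… → L = 44.1%
L ≤ 0.5 → S = Δ/(Max+Min) = 179/(202+23) = 179/225 = 0.79555… → S = 79.6%
(the 1/255 factors cancel in S and H, so raw channel differences can be used)
Max is G' → H = 60 × ((B-R)/Δ + 2) = 60 × ((23-38)/179 + 2)
  -15/179 + 2 = -0.0837… + 2 = 1.9162…
  H = 60 × 1.9162… = 114.972…° → H = 115.0°
= HSL(115.0°, 79.6%, 44.1%)


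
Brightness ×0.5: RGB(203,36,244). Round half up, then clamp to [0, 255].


Multiply each channel by 0.5, round half up, clamp to [0, 255]
R: 203×0.5 = 101.5 → round → 102
G: 36×0.5 = 18
B: 244×0.5 = 122
= RGB(102, 18, 122)


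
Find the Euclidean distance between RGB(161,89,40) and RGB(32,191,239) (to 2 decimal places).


d = √[(R₁-R₂)² + (G₁-G₂)² + (B₁-B₂)²]
d = √[(161-32)² + (89-191)² + (40-239)²]
d = √[16641 + 10404 + 39601]
d = √66646
d ≈ 258.16


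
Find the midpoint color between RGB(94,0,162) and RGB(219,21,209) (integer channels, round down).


Midpoint: each channel = ⌊(C₁+C₂)/2⌋
R: ⌊(94+219)/2⌋ = 156
G: ⌊(0+21)/2⌋ = 10
B: ⌊(162+209)/2⌋ = 185
= RGB(156, 10, 185)


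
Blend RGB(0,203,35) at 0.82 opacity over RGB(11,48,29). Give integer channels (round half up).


C = α×F + (1-α)×B, with 1-α = 0.18
R: 0.82×0 + 0.18×11 = 0.00 + 1.98 = 1.98 → 2
G: 0.82×203 + 0.18×48 = 166.46 + 8.64 = 175.10 → 175
B: 0.82×35 + 0.18×29 = 28.70 + 5.22 = 33.92 → 34
= RGB(2, 175, 34)


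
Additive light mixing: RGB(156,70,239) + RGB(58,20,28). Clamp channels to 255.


Additive: each channel = min(255, C₁+C₂)
R: 156+58 = 214 → 214
G: 70+20 = 90 → 90
B: 239+28 = 267 → 255
= RGB(214, 90, 255)


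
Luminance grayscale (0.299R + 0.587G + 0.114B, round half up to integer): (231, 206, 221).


Gray = 0.299×R + 0.587×G + 0.114×B
Gray = 0.299×231 + 0.587×206 + 0.114×221
Gray = 69.069 + 120.922 + 25.194
Gray = 215.185 → round half up → 215
Gray = 215


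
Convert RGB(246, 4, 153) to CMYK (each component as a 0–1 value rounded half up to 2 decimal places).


R'=246/255≈0.9647, G'=4/255≈0.0157, B'=153/255≈0.6000
K = 1 - max(R',G',B') = 1 - 246/255 = 9/255 = 0.03529… → 0.04
(1-R'-K)/(1-K) simplifies to (max-R)/max with max = 246:
C = (246-246)/246 = 0/246 = 0 → 0.00
M = (246-4)/246 = 242/246 = 0.98373… → 0.98
Y = (246-153)/246 = 93/246 = 0.37804… → 0.38
= CMYK(0.00, 0.98, 0.38, 0.04)


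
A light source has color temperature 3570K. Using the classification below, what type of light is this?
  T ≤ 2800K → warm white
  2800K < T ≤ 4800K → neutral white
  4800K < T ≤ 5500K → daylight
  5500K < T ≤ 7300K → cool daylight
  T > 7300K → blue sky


Temperature: 3570K
2800K < 3570K ≤ 4800K → neutral white
Classification: neutral white


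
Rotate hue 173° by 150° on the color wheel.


New hue = (H + rotation) mod 360
New hue = (173 + 150) mod 360
= 323 mod 360
= 323°


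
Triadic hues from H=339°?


Triadic: equally spaced at 120° intervals
H1 = 339°
H2 = (339 + 120) mod 360 = 99°
H3 = (339 + 240) mod 360 = 219°
Triadic = 339°, 99°, 219°


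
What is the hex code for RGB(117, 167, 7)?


R = 117 → 75 (hex)
G = 167 → A7 (hex)
B = 7 → 07 (hex)
Hex = #75A707


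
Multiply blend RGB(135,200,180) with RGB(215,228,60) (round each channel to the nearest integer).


Multiply: C = A×B/255, rounded to nearest integer
R: 135×215/255 = 29025/255 ≈ 113.824 → 114
G: 200×228/255 = 45600/255 ≈ 178.824 → 179
B: 180×60/255 = 10800/255 ≈ 42.353 → 42
= RGB(114, 179, 42)


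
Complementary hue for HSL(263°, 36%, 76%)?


Complement = opposite side of color wheel = hue + 180°
H' = (263 + 180) mod 360 = 83°
S and L unchanged.
= HSL(83°, 36%, 76%)


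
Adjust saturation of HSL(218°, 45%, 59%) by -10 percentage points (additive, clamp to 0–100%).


Original S = 45%
Adjustment = -10 percentage points
New S = 45 + (-10) = 35
Clamp to [0, 100] → 35
= HSL(218°, 35%, 59%)


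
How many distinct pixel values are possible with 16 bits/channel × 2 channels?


Total bits = 16 bits/channel × 2 channels = 32 bits
Distinct pixel values = 2^32
= 4,294,967,296 pixel values


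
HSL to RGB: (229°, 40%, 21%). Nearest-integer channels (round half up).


H=229°, S=0.40, L=0.21
C = (1-|2L-1|)×S = (1-|-0.58|)×0.40 = 0.168
H' = H/60 = 229/60 ≈ 3.8167; X = C×(1-|H' mod 2 - 1|) = 0.0308
m = L - C/2 = 0.21 - 0.084 = 0.126
Sector ⌊H'⌋ = 3 → (R',G',B') = (0.0, 0.0308, 0.168)
RGB = ((R'+m)×255, (G'+m)×255, (B'+m)×255) = (32.13, 39.984, 74.97)
Round half up → RGB(32, 40, 75)


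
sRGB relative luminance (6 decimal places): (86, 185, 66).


Linearize each channel (sRGB transfer function): c = v/255; c_lin = c/12.92 if c ≤ 0.04045, else ((c+0.055)/1.055)^2.4
  R: 86/255 ≈ 0.337255 > 0.04045 → ((0.337255+0.055)/1.055)^2.4 ≈ 0.093059
  G: 185/255 ≈ 0.725490 > 0.04045 → ((0.725490+0.055)/1.055)^2.4 ≈ 0.485150
  B: 66/255 ≈ 0.258824 > 0.04045 → ((0.258824+0.055)/1.055)^2.4 ≈ 0.054480
R_lin = 0.093059, G_lin = 0.485150, B_lin = 0.054480
L = 0.2126×R + 0.7152×G + 0.0722×B
L = 0.2126×0.093059 + 0.7152×0.485150 + 0.0722×0.054480
L ≈ 0.370697


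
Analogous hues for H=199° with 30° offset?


Base hue: 199°
Left analog: (199 - 30) mod 360 = 169°
Right analog: (199 + 30) mod 360 = 229°
Analogous hues = 169° and 229°


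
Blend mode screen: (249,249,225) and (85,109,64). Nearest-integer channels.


Screen: C = 255 - (255-A)×(255-B)/255, rounded to nearest integer
R: 255 - (255-249)×(255-85)/255 = 255 - 1020/255 ≈ 255 - 4.000 = 251.000 → 251
G: 255 - (255-249)×(255-109)/255 = 255 - 876/255 ≈ 255 - 3.435 = 251.565 → 252
B: 255 - (255-225)×(255-64)/255 = 255 - 5730/255 ≈ 255 - 22.471 = 232.529 → 233
= RGB(251, 252, 233)


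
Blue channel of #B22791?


Color: #B22791
R = B2 = 178
G = 27 = 39
B = 91 = 145
Blue = 145


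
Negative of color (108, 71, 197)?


Invert: (255-R, 255-G, 255-B)
R: 255-108 = 147
G: 255-71 = 184
B: 255-197 = 58
= RGB(147, 184, 58)


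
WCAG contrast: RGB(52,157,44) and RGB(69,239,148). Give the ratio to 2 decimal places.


Linearize each sRGB channel c=v/255: c/12.92 if c ≤ 0.04045 else ((c+0.055)/1.055)^2.4
L = 0.2126×R_lin + 0.7152×G_lin + 0.0722×B_lin
Color 1 (52,157,44):
  R=52: 52/255≈0.2039 > 0.04045 → ((0.2039+0.055)/1.055)^2.4 ≈ 0.03434
  G=157: 157/255≈0.6157 > 0.04045 → ((0.6157+0.055)/1.055)^2.4 ≈ 0.33716
  B=44: 44/255≈0.1725 > 0.04045 → ((0.1725+0.055)/1.055)^2.4 ≈ 0.02519
  L1 = 0.2126×0.03434 + 0.7152×0.33716 + 0.0722×0.02519 ≈ 0.25026
Color 2 (69,239,148):
  R=69: 69/255≈0.2706 > 0.04045 → ((0.2706+0.055)/1.055)^2.4 ≈ 0.05951
  G=239: 239/255≈0.9373 > 0.04045 → ((0.9373+0.055)/1.055)^2.4 ≈ 0.86316
  B=148: 148/255≈0.5804 > 0.04045 → ((0.5804+0.055)/1.055)^2.4 ≈ 0.29614
  L2 = 0.2126×0.05951 + 0.7152×0.86316 + 0.0722×0.29614 ≈ 0.65136
Lighter = 0.65136, Darker = 0.25026
Ratio = (L_lighter + 0.05) / (L_darker + 0.05)
Ratio = (0.65136 + 0.05) / (0.25026 + 0.05) = 0.70136 / 0.30026 ≈ 2.3359
Ratio ≈ 2.34:1
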